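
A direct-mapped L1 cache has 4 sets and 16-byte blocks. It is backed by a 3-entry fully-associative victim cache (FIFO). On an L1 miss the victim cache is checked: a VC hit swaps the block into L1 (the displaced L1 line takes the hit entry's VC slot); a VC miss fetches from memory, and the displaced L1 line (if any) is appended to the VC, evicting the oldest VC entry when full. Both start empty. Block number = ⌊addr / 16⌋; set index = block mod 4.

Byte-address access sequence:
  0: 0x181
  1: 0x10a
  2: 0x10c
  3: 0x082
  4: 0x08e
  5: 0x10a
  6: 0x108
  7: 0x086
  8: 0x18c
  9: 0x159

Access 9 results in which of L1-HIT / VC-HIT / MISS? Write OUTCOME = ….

  [0] addr=0x181 blk=24 s=0: MISS | VC []
  [1] addr=0x10a blk=16 s=0: MISS | VC [24]
  [2] addr=0x10c blk=16 s=0: L1-HIT | VC [24]
  [3] addr=0x82 blk=8 s=0: MISS | VC [24, 16]
  [4] addr=0x8e blk=8 s=0: L1-HIT | VC [24, 16]
  [5] addr=0x10a blk=16 s=0: VC-HIT | VC [24, 8]
  [6] addr=0x108 blk=16 s=0: L1-HIT | VC [24, 8]
  [7] addr=0x86 blk=8 s=0: VC-HIT | VC [24, 16]
  [8] addr=0x18c blk=24 s=0: VC-HIT | VC [8, 16]
  [9] addr=0x159 blk=21 s=1: MISS | VC [8, 16]

OUTCOME = MISS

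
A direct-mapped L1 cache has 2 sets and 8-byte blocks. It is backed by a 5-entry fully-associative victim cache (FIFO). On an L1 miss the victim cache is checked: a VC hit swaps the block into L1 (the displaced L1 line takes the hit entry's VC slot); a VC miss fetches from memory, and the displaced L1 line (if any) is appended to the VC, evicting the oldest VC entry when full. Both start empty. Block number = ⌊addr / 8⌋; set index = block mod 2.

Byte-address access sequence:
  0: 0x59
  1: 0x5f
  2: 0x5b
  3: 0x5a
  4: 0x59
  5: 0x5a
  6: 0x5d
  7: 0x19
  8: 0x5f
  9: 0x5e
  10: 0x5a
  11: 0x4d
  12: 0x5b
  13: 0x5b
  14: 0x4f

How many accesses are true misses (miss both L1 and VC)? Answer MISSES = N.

0: 0x59 (blk 11, set 1) → MISS  vc=[]
1: 0x5f (blk 11, set 1) → L1-HIT  vc=[]
2: 0x5b (blk 11, set 1) → L1-HIT  vc=[]
3: 0x5a (blk 11, set 1) → L1-HIT  vc=[]
4: 0x59 (blk 11, set 1) → L1-HIT  vc=[]
5: 0x5a (blk 11, set 1) → L1-HIT  vc=[]
6: 0x5d (blk 11, set 1) → L1-HIT  vc=[]
7: 0x19 (blk 3, set 1) → MISS  vc=[11]
8: 0x5f (blk 11, set 1) → VC-HIT  vc=[3]
9: 0x5e (blk 11, set 1) → L1-HIT  vc=[3]
10: 0x5a (blk 11, set 1) → L1-HIT  vc=[3]
11: 0x4d (blk 9, set 1) → MISS  vc=[3, 11]
12: 0x5b (blk 11, set 1) → VC-HIT  vc=[3, 9]
13: 0x5b (blk 11, set 1) → L1-HIT  vc=[3, 9]
14: 0x4f (blk 9, set 1) → VC-HIT  vc=[3, 11]

MISSES = 3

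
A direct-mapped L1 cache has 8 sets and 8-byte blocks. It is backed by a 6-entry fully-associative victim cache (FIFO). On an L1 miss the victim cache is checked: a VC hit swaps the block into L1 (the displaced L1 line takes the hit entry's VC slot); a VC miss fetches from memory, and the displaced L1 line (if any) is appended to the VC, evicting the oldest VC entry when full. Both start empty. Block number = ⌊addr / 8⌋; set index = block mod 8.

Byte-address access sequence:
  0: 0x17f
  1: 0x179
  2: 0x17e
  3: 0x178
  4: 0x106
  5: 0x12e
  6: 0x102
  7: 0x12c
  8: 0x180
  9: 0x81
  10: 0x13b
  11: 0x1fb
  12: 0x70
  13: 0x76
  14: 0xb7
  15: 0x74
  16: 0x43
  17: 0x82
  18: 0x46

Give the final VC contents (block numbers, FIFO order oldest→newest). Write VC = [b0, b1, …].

#0 0x17f→b47/s7 MISS; vc=[]
#1 0x179→b47/s7 L1-HIT; vc=[]
#2 0x17e→b47/s7 L1-HIT; vc=[]
#3 0x178→b47/s7 L1-HIT; vc=[]
#4 0x106→b32/s0 MISS; vc=[]
#5 0x12e→b37/s5 MISS; vc=[]
#6 0x102→b32/s0 L1-HIT; vc=[]
#7 0x12c→b37/s5 L1-HIT; vc=[]
#8 0x180→b48/s0 MISS; vc=[32]
#9 0x81→b16/s0 MISS; vc=[32,48]
#10 0x13b→b39/s7 MISS; vc=[32,48,47]
#11 0x1fb→b63/s7 MISS; vc=[32,48,47,39]
#12 0x70→b14/s6 MISS; vc=[32,48,47,39]
#13 0x76→b14/s6 L1-HIT; vc=[32,48,47,39]
#14 0xb7→b22/s6 MISS; vc=[32,48,47,39,14]
#15 0x74→b14/s6 VC-HIT; vc=[32,48,47,39,22]
#16 0x43→b8/s0 MISS; vc=[32,48,47,39,22,16]
#17 0x82→b16/s0 VC-HIT; vc=[32,48,47,39,22,8]
#18 0x46→b8/s0 VC-HIT; vc=[32,48,47,39,22,16]

VC = [32, 48, 47, 39, 22, 16]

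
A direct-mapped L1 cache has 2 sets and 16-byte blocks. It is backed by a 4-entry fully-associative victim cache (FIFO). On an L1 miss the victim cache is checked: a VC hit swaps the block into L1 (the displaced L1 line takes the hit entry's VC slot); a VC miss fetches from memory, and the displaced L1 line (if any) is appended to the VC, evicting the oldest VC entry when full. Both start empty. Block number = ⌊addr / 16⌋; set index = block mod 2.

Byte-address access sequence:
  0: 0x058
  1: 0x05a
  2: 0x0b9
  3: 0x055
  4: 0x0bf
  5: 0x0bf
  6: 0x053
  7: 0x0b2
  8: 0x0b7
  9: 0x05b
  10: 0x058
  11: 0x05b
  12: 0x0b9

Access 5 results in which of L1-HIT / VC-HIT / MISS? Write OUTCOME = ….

0: 0x58 (blk 5, set 1) → MISS  vc=[]
1: 0x5a (blk 5, set 1) → L1-HIT  vc=[]
2: 0xb9 (blk 11, set 1) → MISS  vc=[5]
3: 0x55 (blk 5, set 1) → VC-HIT  vc=[11]
4: 0xbf (blk 11, set 1) → VC-HIT  vc=[5]
5: 0xbf (blk 11, set 1) → L1-HIT  vc=[5]
6: 0x53 (blk 5, set 1) → VC-HIT  vc=[11]
7: 0xb2 (blk 11, set 1) → VC-HIT  vc=[5]
8: 0xb7 (blk 11, set 1) → L1-HIT  vc=[5]
9: 0x5b (blk 5, set 1) → VC-HIT  vc=[11]
10: 0x58 (blk 5, set 1) → L1-HIT  vc=[11]
11: 0x5b (blk 5, set 1) → L1-HIT  vc=[11]
12: 0xb9 (blk 11, set 1) → VC-HIT  vc=[5]

OUTCOME = L1-HIT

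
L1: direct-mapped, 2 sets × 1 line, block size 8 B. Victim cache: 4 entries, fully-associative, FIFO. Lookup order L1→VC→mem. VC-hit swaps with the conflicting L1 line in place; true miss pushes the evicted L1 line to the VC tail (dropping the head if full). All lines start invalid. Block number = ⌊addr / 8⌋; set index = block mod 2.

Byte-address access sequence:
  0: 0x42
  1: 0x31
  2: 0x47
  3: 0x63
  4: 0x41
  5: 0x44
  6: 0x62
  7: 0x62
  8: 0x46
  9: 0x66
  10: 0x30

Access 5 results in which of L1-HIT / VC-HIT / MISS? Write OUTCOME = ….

OUTCOME = L1-HIT

0: 0x42 (blk 8, set 0) → MISS  vc=[]
1: 0x31 (blk 6, set 0) → MISS  vc=[8]
2: 0x47 (blk 8, set 0) → VC-HIT  vc=[6]
3: 0x63 (blk 12, set 0) → MISS  vc=[6, 8]
4: 0x41 (blk 8, set 0) → VC-HIT  vc=[6, 12]
5: 0x44 (blk 8, set 0) → L1-HIT  vc=[6, 12]
6: 0x62 (blk 12, set 0) → VC-HIT  vc=[6, 8]
7: 0x62 (blk 12, set 0) → L1-HIT  vc=[6, 8]
8: 0x46 (blk 8, set 0) → VC-HIT  vc=[6, 12]
9: 0x66 (blk 12, set 0) → VC-HIT  vc=[6, 8]
10: 0x30 (blk 6, set 0) → VC-HIT  vc=[12, 8]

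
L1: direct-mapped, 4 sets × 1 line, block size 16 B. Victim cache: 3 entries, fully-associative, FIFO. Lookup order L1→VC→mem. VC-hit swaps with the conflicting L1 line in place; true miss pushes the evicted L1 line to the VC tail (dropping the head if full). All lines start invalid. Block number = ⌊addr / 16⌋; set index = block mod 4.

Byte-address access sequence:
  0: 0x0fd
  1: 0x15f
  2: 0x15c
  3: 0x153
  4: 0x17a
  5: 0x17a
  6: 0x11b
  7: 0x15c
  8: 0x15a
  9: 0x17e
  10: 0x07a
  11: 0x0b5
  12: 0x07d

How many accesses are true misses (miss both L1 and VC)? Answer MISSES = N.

MISSES = 6

#0 0xfd→b15/s3 MISS; vc=[]
#1 0x15f→b21/s1 MISS; vc=[]
#2 0x15c→b21/s1 L1-HIT; vc=[]
#3 0x153→b21/s1 L1-HIT; vc=[]
#4 0x17a→b23/s3 MISS; vc=[15]
#5 0x17a→b23/s3 L1-HIT; vc=[15]
#6 0x11b→b17/s1 MISS; vc=[15,21]
#7 0x15c→b21/s1 VC-HIT; vc=[15,17]
#8 0x15a→b21/s1 L1-HIT; vc=[15,17]
#9 0x17e→b23/s3 L1-HIT; vc=[15,17]
#10 0x7a→b7/s3 MISS; vc=[15,17,23]
#11 0xb5→b11/s3 MISS; vc=[17,23,7]
#12 0x7d→b7/s3 VC-HIT; vc=[17,23,11]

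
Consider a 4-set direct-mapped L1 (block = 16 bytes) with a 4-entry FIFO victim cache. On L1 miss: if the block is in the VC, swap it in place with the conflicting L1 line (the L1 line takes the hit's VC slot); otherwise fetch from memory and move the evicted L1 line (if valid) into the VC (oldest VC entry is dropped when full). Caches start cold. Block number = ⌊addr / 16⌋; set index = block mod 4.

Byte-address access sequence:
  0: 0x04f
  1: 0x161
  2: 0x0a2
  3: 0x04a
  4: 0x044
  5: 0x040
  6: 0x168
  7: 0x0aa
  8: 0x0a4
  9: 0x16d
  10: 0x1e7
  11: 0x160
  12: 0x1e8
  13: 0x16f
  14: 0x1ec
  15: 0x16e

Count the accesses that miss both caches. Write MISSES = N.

MISSES = 4

  [0] addr=0x4f blk=4 s=0: MISS | VC []
  [1] addr=0x161 blk=22 s=2: MISS | VC []
  [2] addr=0xa2 blk=10 s=2: MISS | VC [22]
  [3] addr=0x4a blk=4 s=0: L1-HIT | VC [22]
  [4] addr=0x44 blk=4 s=0: L1-HIT | VC [22]
  [5] addr=0x40 blk=4 s=0: L1-HIT | VC [22]
  [6] addr=0x168 blk=22 s=2: VC-HIT | VC [10]
  [7] addr=0xaa blk=10 s=2: VC-HIT | VC [22]
  [8] addr=0xa4 blk=10 s=2: L1-HIT | VC [22]
  [9] addr=0x16d blk=22 s=2: VC-HIT | VC [10]
  [10] addr=0x1e7 blk=30 s=2: MISS | VC [10, 22]
  [11] addr=0x160 blk=22 s=2: VC-HIT | VC [10, 30]
  [12] addr=0x1e8 blk=30 s=2: VC-HIT | VC [10, 22]
  [13] addr=0x16f blk=22 s=2: VC-HIT | VC [10, 30]
  [14] addr=0x1ec blk=30 s=2: VC-HIT | VC [10, 22]
  [15] addr=0x16e blk=22 s=2: VC-HIT | VC [10, 30]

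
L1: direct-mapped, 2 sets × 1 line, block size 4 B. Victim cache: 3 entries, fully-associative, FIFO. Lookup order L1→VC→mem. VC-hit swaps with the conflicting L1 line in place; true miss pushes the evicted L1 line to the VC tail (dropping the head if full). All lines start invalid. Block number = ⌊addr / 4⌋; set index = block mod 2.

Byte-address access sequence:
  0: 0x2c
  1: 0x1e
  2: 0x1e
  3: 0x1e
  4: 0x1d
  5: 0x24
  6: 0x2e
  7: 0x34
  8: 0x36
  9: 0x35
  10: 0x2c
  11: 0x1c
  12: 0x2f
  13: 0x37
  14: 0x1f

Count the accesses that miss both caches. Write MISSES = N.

  [0] addr=0x2c blk=11 s=1: MISS | VC []
  [1] addr=0x1e blk=7 s=1: MISS | VC [11]
  [2] addr=0x1e blk=7 s=1: L1-HIT | VC [11]
  [3] addr=0x1e blk=7 s=1: L1-HIT | VC [11]
  [4] addr=0x1d blk=7 s=1: L1-HIT | VC [11]
  [5] addr=0x24 blk=9 s=1: MISS | VC [11, 7]
  [6] addr=0x2e blk=11 s=1: VC-HIT | VC [9, 7]
  [7] addr=0x34 blk=13 s=1: MISS | VC [9, 7, 11]
  [8] addr=0x36 blk=13 s=1: L1-HIT | VC [9, 7, 11]
  [9] addr=0x35 blk=13 s=1: L1-HIT | VC [9, 7, 11]
  [10] addr=0x2c blk=11 s=1: VC-HIT | VC [9, 7, 13]
  [11] addr=0x1c blk=7 s=1: VC-HIT | VC [9, 11, 13]
  [12] addr=0x2f blk=11 s=1: VC-HIT | VC [9, 7, 13]
  [13] addr=0x37 blk=13 s=1: VC-HIT | VC [9, 7, 11]
  [14] addr=0x1f blk=7 s=1: VC-HIT | VC [9, 13, 11]

MISSES = 4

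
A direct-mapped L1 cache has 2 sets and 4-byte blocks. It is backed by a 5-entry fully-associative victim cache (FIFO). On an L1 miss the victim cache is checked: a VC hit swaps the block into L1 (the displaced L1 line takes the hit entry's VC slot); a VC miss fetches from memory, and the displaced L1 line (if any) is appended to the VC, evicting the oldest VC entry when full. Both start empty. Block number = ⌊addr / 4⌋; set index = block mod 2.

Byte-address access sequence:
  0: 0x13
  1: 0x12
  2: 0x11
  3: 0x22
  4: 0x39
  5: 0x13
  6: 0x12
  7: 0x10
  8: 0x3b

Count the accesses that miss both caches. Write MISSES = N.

  [0] addr=0x13 blk=4 s=0: MISS | VC []
  [1] addr=0x12 blk=4 s=0: L1-HIT | VC []
  [2] addr=0x11 blk=4 s=0: L1-HIT | VC []
  [3] addr=0x22 blk=8 s=0: MISS | VC [4]
  [4] addr=0x39 blk=14 s=0: MISS | VC [4, 8]
  [5] addr=0x13 blk=4 s=0: VC-HIT | VC [14, 8]
  [6] addr=0x12 blk=4 s=0: L1-HIT | VC [14, 8]
  [7] addr=0x10 blk=4 s=0: L1-HIT | VC [14, 8]
  [8] addr=0x3b blk=14 s=0: VC-HIT | VC [4, 8]

MISSES = 3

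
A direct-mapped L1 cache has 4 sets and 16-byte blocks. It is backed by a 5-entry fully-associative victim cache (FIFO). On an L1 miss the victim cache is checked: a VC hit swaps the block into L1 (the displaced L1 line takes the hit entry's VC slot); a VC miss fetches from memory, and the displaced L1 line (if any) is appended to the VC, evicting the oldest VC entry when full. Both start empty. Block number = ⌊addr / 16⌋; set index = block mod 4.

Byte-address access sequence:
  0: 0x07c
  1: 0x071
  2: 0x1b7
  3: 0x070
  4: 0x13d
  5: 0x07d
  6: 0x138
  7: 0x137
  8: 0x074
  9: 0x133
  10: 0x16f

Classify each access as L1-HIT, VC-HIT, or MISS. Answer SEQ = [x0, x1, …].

0: 0x7c (blk 7, set 3) → MISS  vc=[]
1: 0x71 (blk 7, set 3) → L1-HIT  vc=[]
2: 0x1b7 (blk 27, set 3) → MISS  vc=[7]
3: 0x70 (blk 7, set 3) → VC-HIT  vc=[27]
4: 0x13d (blk 19, set 3) → MISS  vc=[27, 7]
5: 0x7d (blk 7, set 3) → VC-HIT  vc=[27, 19]
6: 0x138 (blk 19, set 3) → VC-HIT  vc=[27, 7]
7: 0x137 (blk 19, set 3) → L1-HIT  vc=[27, 7]
8: 0x74 (blk 7, set 3) → VC-HIT  vc=[27, 19]
9: 0x133 (blk 19, set 3) → VC-HIT  vc=[27, 7]
10: 0x16f (blk 22, set 2) → MISS  vc=[27, 7]

SEQ = [MISS, L1-HIT, MISS, VC-HIT, MISS, VC-HIT, VC-HIT, L1-HIT, VC-HIT, VC-HIT, MISS]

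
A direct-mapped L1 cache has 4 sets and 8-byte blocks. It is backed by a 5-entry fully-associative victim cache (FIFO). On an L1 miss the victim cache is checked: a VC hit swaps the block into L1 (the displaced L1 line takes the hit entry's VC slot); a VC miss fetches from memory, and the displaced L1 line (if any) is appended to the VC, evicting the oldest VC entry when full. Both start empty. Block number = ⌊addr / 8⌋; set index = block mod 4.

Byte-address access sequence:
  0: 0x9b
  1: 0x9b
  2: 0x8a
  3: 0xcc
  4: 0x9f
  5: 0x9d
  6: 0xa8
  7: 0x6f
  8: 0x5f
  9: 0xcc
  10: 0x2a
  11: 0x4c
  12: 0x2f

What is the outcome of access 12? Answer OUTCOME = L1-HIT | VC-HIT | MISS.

OUTCOME = VC-HIT

  [0] addr=0x9b blk=19 s=3: MISS | VC []
  [1] addr=0x9b blk=19 s=3: L1-HIT | VC []
  [2] addr=0x8a blk=17 s=1: MISS | VC []
  [3] addr=0xcc blk=25 s=1: MISS | VC [17]
  [4] addr=0x9f blk=19 s=3: L1-HIT | VC [17]
  [5] addr=0x9d blk=19 s=3: L1-HIT | VC [17]
  [6] addr=0xa8 blk=21 s=1: MISS | VC [17, 25]
  [7] addr=0x6f blk=13 s=1: MISS | VC [17, 25, 21]
  [8] addr=0x5f blk=11 s=3: MISS | VC [17, 25, 21, 19]
  [9] addr=0xcc blk=25 s=1: VC-HIT | VC [17, 13, 21, 19]
  [10] addr=0x2a blk=5 s=1: MISS | VC [17, 13, 21, 19, 25]
  [11] addr=0x4c blk=9 s=1: MISS | VC [13, 21, 19, 25, 5]
  [12] addr=0x2f blk=5 s=1: VC-HIT | VC [13, 21, 19, 25, 9]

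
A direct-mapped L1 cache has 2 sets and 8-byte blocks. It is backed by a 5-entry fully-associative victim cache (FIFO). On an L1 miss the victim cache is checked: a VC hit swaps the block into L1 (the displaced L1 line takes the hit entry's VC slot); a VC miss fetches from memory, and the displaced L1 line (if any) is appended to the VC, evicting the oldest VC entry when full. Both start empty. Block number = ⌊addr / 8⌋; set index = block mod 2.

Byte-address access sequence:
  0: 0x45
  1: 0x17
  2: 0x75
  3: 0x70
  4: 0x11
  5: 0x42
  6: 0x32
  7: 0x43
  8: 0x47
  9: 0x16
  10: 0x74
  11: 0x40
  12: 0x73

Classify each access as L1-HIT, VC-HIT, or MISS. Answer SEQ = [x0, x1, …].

0: 0x45 (blk 8, set 0) → MISS  vc=[]
1: 0x17 (blk 2, set 0) → MISS  vc=[8]
2: 0x75 (blk 14, set 0) → MISS  vc=[8, 2]
3: 0x70 (blk 14, set 0) → L1-HIT  vc=[8, 2]
4: 0x11 (blk 2, set 0) → VC-HIT  vc=[8, 14]
5: 0x42 (blk 8, set 0) → VC-HIT  vc=[2, 14]
6: 0x32 (blk 6, set 0) → MISS  vc=[2, 14, 8]
7: 0x43 (blk 8, set 0) → VC-HIT  vc=[2, 14, 6]
8: 0x47 (blk 8, set 0) → L1-HIT  vc=[2, 14, 6]
9: 0x16 (blk 2, set 0) → VC-HIT  vc=[8, 14, 6]
10: 0x74 (blk 14, set 0) → VC-HIT  vc=[8, 2, 6]
11: 0x40 (blk 8, set 0) → VC-HIT  vc=[14, 2, 6]
12: 0x73 (blk 14, set 0) → VC-HIT  vc=[8, 2, 6]

SEQ = [MISS, MISS, MISS, L1-HIT, VC-HIT, VC-HIT, MISS, VC-HIT, L1-HIT, VC-HIT, VC-HIT, VC-HIT, VC-HIT]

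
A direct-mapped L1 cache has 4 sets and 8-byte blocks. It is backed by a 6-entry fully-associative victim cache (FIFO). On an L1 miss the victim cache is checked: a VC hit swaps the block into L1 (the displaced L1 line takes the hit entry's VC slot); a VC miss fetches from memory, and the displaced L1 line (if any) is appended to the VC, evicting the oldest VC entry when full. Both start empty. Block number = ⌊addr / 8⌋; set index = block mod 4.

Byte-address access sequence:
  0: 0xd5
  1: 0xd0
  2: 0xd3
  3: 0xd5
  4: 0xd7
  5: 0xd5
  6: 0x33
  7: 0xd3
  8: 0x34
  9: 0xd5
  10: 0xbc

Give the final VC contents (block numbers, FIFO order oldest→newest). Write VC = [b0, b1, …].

#0 0xd5→b26/s2 MISS; vc=[]
#1 0xd0→b26/s2 L1-HIT; vc=[]
#2 0xd3→b26/s2 L1-HIT; vc=[]
#3 0xd5→b26/s2 L1-HIT; vc=[]
#4 0xd7→b26/s2 L1-HIT; vc=[]
#5 0xd5→b26/s2 L1-HIT; vc=[]
#6 0x33→b6/s2 MISS; vc=[26]
#7 0xd3→b26/s2 VC-HIT; vc=[6]
#8 0x34→b6/s2 VC-HIT; vc=[26]
#9 0xd5→b26/s2 VC-HIT; vc=[6]
#10 0xbc→b23/s3 MISS; vc=[6]

VC = [6]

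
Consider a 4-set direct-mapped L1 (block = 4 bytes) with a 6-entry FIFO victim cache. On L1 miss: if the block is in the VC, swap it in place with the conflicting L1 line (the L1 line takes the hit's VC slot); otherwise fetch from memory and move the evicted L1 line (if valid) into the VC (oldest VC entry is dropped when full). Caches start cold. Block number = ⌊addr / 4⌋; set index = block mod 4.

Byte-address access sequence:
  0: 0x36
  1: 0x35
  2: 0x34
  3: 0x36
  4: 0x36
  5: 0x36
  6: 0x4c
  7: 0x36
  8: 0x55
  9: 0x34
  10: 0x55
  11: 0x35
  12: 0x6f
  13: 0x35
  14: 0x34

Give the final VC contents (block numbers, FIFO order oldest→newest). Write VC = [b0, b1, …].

0: 0x36 (blk 13, set 1) → MISS  vc=[]
1: 0x35 (blk 13, set 1) → L1-HIT  vc=[]
2: 0x34 (blk 13, set 1) → L1-HIT  vc=[]
3: 0x36 (blk 13, set 1) → L1-HIT  vc=[]
4: 0x36 (blk 13, set 1) → L1-HIT  vc=[]
5: 0x36 (blk 13, set 1) → L1-HIT  vc=[]
6: 0x4c (blk 19, set 3) → MISS  vc=[]
7: 0x36 (blk 13, set 1) → L1-HIT  vc=[]
8: 0x55 (blk 21, set 1) → MISS  vc=[13]
9: 0x34 (blk 13, set 1) → VC-HIT  vc=[21]
10: 0x55 (blk 21, set 1) → VC-HIT  vc=[13]
11: 0x35 (blk 13, set 1) → VC-HIT  vc=[21]
12: 0x6f (blk 27, set 3) → MISS  vc=[21, 19]
13: 0x35 (blk 13, set 1) → L1-HIT  vc=[21, 19]
14: 0x34 (blk 13, set 1) → L1-HIT  vc=[21, 19]

VC = [21, 19]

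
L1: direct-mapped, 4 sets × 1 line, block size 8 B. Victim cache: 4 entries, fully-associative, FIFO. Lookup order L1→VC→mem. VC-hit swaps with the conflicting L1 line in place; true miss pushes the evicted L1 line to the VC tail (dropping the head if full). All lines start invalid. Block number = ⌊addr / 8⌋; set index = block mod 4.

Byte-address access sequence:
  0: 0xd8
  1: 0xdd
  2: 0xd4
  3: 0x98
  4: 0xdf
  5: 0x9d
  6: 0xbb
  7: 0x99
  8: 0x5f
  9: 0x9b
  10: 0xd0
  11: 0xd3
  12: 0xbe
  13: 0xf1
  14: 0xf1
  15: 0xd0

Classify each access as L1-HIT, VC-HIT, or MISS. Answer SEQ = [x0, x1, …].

SEQ = [MISS, L1-HIT, MISS, MISS, VC-HIT, VC-HIT, MISS, VC-HIT, MISS, VC-HIT, L1-HIT, L1-HIT, VC-HIT, MISS, L1-HIT, VC-HIT]

#0 0xd8→b27/s3 MISS; vc=[]
#1 0xdd→b27/s3 L1-HIT; vc=[]
#2 0xd4→b26/s2 MISS; vc=[]
#3 0x98→b19/s3 MISS; vc=[27]
#4 0xdf→b27/s3 VC-HIT; vc=[19]
#5 0x9d→b19/s3 VC-HIT; vc=[27]
#6 0xbb→b23/s3 MISS; vc=[27,19]
#7 0x99→b19/s3 VC-HIT; vc=[27,23]
#8 0x5f→b11/s3 MISS; vc=[27,23,19]
#9 0x9b→b19/s3 VC-HIT; vc=[27,23,11]
#10 0xd0→b26/s2 L1-HIT; vc=[27,23,11]
#11 0xd3→b26/s2 L1-HIT; vc=[27,23,11]
#12 0xbe→b23/s3 VC-HIT; vc=[27,19,11]
#13 0xf1→b30/s2 MISS; vc=[27,19,11,26]
#14 0xf1→b30/s2 L1-HIT; vc=[27,19,11,26]
#15 0xd0→b26/s2 VC-HIT; vc=[27,19,11,30]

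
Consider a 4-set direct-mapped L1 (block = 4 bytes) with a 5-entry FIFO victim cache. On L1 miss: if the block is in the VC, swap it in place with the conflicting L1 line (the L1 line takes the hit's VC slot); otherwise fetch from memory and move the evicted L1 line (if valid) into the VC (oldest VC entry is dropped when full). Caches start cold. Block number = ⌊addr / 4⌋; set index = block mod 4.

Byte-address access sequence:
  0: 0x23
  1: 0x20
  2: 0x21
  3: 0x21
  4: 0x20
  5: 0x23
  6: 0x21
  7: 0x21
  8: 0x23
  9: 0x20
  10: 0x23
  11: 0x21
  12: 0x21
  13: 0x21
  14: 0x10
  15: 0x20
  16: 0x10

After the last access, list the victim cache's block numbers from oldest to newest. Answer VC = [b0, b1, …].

VC = [8]

#0 0x23→b8/s0 MISS; vc=[]
#1 0x20→b8/s0 L1-HIT; vc=[]
#2 0x21→b8/s0 L1-HIT; vc=[]
#3 0x21→b8/s0 L1-HIT; vc=[]
#4 0x20→b8/s0 L1-HIT; vc=[]
#5 0x23→b8/s0 L1-HIT; vc=[]
#6 0x21→b8/s0 L1-HIT; vc=[]
#7 0x21→b8/s0 L1-HIT; vc=[]
#8 0x23→b8/s0 L1-HIT; vc=[]
#9 0x20→b8/s0 L1-HIT; vc=[]
#10 0x23→b8/s0 L1-HIT; vc=[]
#11 0x21→b8/s0 L1-HIT; vc=[]
#12 0x21→b8/s0 L1-HIT; vc=[]
#13 0x21→b8/s0 L1-HIT; vc=[]
#14 0x10→b4/s0 MISS; vc=[8]
#15 0x20→b8/s0 VC-HIT; vc=[4]
#16 0x10→b4/s0 VC-HIT; vc=[8]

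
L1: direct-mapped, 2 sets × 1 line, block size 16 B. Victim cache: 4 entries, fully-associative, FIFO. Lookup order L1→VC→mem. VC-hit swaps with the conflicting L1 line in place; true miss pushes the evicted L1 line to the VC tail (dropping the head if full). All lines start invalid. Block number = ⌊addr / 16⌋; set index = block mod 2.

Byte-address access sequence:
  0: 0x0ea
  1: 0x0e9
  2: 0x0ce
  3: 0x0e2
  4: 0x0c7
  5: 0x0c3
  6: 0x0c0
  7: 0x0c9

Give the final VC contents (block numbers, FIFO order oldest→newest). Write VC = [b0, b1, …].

VC = [14]

0: 0xea (blk 14, set 0) → MISS  vc=[]
1: 0xe9 (blk 14, set 0) → L1-HIT  vc=[]
2: 0xce (blk 12, set 0) → MISS  vc=[14]
3: 0xe2 (blk 14, set 0) → VC-HIT  vc=[12]
4: 0xc7 (blk 12, set 0) → VC-HIT  vc=[14]
5: 0xc3 (blk 12, set 0) → L1-HIT  vc=[14]
6: 0xc0 (blk 12, set 0) → L1-HIT  vc=[14]
7: 0xc9 (blk 12, set 0) → L1-HIT  vc=[14]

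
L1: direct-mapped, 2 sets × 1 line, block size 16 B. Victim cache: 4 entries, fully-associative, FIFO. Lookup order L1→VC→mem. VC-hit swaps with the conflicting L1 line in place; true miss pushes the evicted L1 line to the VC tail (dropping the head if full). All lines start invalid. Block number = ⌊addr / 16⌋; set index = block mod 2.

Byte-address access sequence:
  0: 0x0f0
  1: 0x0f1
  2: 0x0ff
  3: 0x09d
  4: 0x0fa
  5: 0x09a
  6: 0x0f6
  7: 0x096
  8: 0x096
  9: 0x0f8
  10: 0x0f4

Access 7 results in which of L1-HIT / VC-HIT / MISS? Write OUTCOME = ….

0: 0xf0 (blk 15, set 1) → MISS  vc=[]
1: 0xf1 (blk 15, set 1) → L1-HIT  vc=[]
2: 0xff (blk 15, set 1) → L1-HIT  vc=[]
3: 0x9d (blk 9, set 1) → MISS  vc=[15]
4: 0xfa (blk 15, set 1) → VC-HIT  vc=[9]
5: 0x9a (blk 9, set 1) → VC-HIT  vc=[15]
6: 0xf6 (blk 15, set 1) → VC-HIT  vc=[9]
7: 0x96 (blk 9, set 1) → VC-HIT  vc=[15]
8: 0x96 (blk 9, set 1) → L1-HIT  vc=[15]
9: 0xf8 (blk 15, set 1) → VC-HIT  vc=[9]
10: 0xf4 (blk 15, set 1) → L1-HIT  vc=[9]

OUTCOME = VC-HIT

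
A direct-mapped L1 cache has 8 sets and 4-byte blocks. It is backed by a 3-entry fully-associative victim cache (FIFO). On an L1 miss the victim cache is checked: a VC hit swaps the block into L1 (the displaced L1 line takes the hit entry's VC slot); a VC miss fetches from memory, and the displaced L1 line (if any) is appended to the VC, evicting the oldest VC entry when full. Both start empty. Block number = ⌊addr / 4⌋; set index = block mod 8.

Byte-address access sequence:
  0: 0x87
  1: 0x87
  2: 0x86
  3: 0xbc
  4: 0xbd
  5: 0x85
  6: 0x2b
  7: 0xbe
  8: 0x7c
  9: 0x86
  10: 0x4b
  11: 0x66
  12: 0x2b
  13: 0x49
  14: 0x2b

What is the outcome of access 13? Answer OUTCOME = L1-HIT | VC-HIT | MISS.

OUTCOME = VC-HIT

  [0] addr=0x87 blk=33 s=1: MISS | VC []
  [1] addr=0x87 blk=33 s=1: L1-HIT | VC []
  [2] addr=0x86 blk=33 s=1: L1-HIT | VC []
  [3] addr=0xbc blk=47 s=7: MISS | VC []
  [4] addr=0xbd blk=47 s=7: L1-HIT | VC []
  [5] addr=0x85 blk=33 s=1: L1-HIT | VC []
  [6] addr=0x2b blk=10 s=2: MISS | VC []
  [7] addr=0xbe blk=47 s=7: L1-HIT | VC []
  [8] addr=0x7c blk=31 s=7: MISS | VC [47]
  [9] addr=0x86 blk=33 s=1: L1-HIT | VC [47]
  [10] addr=0x4b blk=18 s=2: MISS | VC [47, 10]
  [11] addr=0x66 blk=25 s=1: MISS | VC [47, 10, 33]
  [12] addr=0x2b blk=10 s=2: VC-HIT | VC [47, 18, 33]
  [13] addr=0x49 blk=18 s=2: VC-HIT | VC [47, 10, 33]
  [14] addr=0x2b blk=10 s=2: VC-HIT | VC [47, 18, 33]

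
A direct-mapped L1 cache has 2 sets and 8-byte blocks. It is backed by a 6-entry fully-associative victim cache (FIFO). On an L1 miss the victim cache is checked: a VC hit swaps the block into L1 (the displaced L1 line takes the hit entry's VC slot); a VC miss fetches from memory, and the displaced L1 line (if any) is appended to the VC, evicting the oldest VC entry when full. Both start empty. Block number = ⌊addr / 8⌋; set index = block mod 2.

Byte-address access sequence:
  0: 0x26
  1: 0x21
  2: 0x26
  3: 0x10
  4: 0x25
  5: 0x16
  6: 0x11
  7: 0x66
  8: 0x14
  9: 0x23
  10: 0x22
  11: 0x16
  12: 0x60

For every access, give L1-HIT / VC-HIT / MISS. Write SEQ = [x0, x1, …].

#0 0x26→b4/s0 MISS; vc=[]
#1 0x21→b4/s0 L1-HIT; vc=[]
#2 0x26→b4/s0 L1-HIT; vc=[]
#3 0x10→b2/s0 MISS; vc=[4]
#4 0x25→b4/s0 VC-HIT; vc=[2]
#5 0x16→b2/s0 VC-HIT; vc=[4]
#6 0x11→b2/s0 L1-HIT; vc=[4]
#7 0x66→b12/s0 MISS; vc=[4,2]
#8 0x14→b2/s0 VC-HIT; vc=[4,12]
#9 0x23→b4/s0 VC-HIT; vc=[2,12]
#10 0x22→b4/s0 L1-HIT; vc=[2,12]
#11 0x16→b2/s0 VC-HIT; vc=[4,12]
#12 0x60→b12/s0 VC-HIT; vc=[4,2]

SEQ = [MISS, L1-HIT, L1-HIT, MISS, VC-HIT, VC-HIT, L1-HIT, MISS, VC-HIT, VC-HIT, L1-HIT, VC-HIT, VC-HIT]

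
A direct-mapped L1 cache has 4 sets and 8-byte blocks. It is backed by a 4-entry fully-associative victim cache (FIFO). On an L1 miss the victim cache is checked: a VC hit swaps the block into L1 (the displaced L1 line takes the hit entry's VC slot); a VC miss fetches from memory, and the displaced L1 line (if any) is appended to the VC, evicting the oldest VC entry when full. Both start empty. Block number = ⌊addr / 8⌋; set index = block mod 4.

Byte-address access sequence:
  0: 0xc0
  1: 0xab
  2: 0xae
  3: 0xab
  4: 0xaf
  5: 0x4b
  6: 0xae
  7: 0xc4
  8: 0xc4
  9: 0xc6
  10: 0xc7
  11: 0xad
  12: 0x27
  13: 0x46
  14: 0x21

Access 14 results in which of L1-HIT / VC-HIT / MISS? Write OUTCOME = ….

#0 0xc0→b24/s0 MISS; vc=[]
#1 0xab→b21/s1 MISS; vc=[]
#2 0xae→b21/s1 L1-HIT; vc=[]
#3 0xab→b21/s1 L1-HIT; vc=[]
#4 0xaf→b21/s1 L1-HIT; vc=[]
#5 0x4b→b9/s1 MISS; vc=[21]
#6 0xae→b21/s1 VC-HIT; vc=[9]
#7 0xc4→b24/s0 L1-HIT; vc=[9]
#8 0xc4→b24/s0 L1-HIT; vc=[9]
#9 0xc6→b24/s0 L1-HIT; vc=[9]
#10 0xc7→b24/s0 L1-HIT; vc=[9]
#11 0xad→b21/s1 L1-HIT; vc=[9]
#12 0x27→b4/s0 MISS; vc=[9,24]
#13 0x46→b8/s0 MISS; vc=[9,24,4]
#14 0x21→b4/s0 VC-HIT; vc=[9,24,8]

OUTCOME = VC-HIT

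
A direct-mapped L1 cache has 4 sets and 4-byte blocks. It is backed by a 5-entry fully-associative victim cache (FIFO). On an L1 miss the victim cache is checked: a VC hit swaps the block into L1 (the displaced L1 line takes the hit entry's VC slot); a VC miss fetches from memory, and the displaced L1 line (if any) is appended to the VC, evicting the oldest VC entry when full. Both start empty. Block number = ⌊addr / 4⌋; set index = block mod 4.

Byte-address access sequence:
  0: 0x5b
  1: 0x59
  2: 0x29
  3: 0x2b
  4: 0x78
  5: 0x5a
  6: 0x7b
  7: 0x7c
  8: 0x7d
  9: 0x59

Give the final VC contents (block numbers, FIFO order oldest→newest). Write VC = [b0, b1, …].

VC = [30, 10]

0: 0x5b (blk 22, set 2) → MISS  vc=[]
1: 0x59 (blk 22, set 2) → L1-HIT  vc=[]
2: 0x29 (blk 10, set 2) → MISS  vc=[22]
3: 0x2b (blk 10, set 2) → L1-HIT  vc=[22]
4: 0x78 (blk 30, set 2) → MISS  vc=[22, 10]
5: 0x5a (blk 22, set 2) → VC-HIT  vc=[30, 10]
6: 0x7b (blk 30, set 2) → VC-HIT  vc=[22, 10]
7: 0x7c (blk 31, set 3) → MISS  vc=[22, 10]
8: 0x7d (blk 31, set 3) → L1-HIT  vc=[22, 10]
9: 0x59 (blk 22, set 2) → VC-HIT  vc=[30, 10]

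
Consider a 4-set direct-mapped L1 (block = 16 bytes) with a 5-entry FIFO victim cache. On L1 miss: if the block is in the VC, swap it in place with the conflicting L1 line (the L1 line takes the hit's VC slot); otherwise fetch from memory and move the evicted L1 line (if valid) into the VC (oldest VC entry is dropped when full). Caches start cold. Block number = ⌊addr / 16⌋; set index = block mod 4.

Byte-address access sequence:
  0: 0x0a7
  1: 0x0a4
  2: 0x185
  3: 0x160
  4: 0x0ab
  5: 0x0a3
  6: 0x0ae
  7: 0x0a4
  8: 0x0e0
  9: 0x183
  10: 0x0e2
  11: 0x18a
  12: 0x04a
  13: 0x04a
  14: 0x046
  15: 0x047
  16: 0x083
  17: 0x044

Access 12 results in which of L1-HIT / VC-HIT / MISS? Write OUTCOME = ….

OUTCOME = MISS

  [0] addr=0xa7 blk=10 s=2: MISS | VC []
  [1] addr=0xa4 blk=10 s=2: L1-HIT | VC []
  [2] addr=0x185 blk=24 s=0: MISS | VC []
  [3] addr=0x160 blk=22 s=2: MISS | VC [10]
  [4] addr=0xab blk=10 s=2: VC-HIT | VC [22]
  [5] addr=0xa3 blk=10 s=2: L1-HIT | VC [22]
  [6] addr=0xae blk=10 s=2: L1-HIT | VC [22]
  [7] addr=0xa4 blk=10 s=2: L1-HIT | VC [22]
  [8] addr=0xe0 blk=14 s=2: MISS | VC [22, 10]
  [9] addr=0x183 blk=24 s=0: L1-HIT | VC [22, 10]
  [10] addr=0xe2 blk=14 s=2: L1-HIT | VC [22, 10]
  [11] addr=0x18a blk=24 s=0: L1-HIT | VC [22, 10]
  [12] addr=0x4a blk=4 s=0: MISS | VC [22, 10, 24]
  [13] addr=0x4a blk=4 s=0: L1-HIT | VC [22, 10, 24]
  [14] addr=0x46 blk=4 s=0: L1-HIT | VC [22, 10, 24]
  [15] addr=0x47 blk=4 s=0: L1-HIT | VC [22, 10, 24]
  [16] addr=0x83 blk=8 s=0: MISS | VC [22, 10, 24, 4]
  [17] addr=0x44 blk=4 s=0: VC-HIT | VC [22, 10, 24, 8]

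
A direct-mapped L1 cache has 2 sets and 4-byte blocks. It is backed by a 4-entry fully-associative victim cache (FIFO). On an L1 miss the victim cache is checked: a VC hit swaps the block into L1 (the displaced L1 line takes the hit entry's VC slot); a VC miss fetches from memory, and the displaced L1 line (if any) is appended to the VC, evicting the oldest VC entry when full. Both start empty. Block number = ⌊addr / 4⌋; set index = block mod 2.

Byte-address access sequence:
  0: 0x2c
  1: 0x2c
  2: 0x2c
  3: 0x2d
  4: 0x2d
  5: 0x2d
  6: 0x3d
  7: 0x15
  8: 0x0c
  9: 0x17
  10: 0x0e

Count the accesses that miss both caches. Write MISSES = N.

MISSES = 4

#0 0x2c→b11/s1 MISS; vc=[]
#1 0x2c→b11/s1 L1-HIT; vc=[]
#2 0x2c→b11/s1 L1-HIT; vc=[]
#3 0x2d→b11/s1 L1-HIT; vc=[]
#4 0x2d→b11/s1 L1-HIT; vc=[]
#5 0x2d→b11/s1 L1-HIT; vc=[]
#6 0x3d→b15/s1 MISS; vc=[11]
#7 0x15→b5/s1 MISS; vc=[11,15]
#8 0xc→b3/s1 MISS; vc=[11,15,5]
#9 0x17→b5/s1 VC-HIT; vc=[11,15,3]
#10 0xe→b3/s1 VC-HIT; vc=[11,15,5]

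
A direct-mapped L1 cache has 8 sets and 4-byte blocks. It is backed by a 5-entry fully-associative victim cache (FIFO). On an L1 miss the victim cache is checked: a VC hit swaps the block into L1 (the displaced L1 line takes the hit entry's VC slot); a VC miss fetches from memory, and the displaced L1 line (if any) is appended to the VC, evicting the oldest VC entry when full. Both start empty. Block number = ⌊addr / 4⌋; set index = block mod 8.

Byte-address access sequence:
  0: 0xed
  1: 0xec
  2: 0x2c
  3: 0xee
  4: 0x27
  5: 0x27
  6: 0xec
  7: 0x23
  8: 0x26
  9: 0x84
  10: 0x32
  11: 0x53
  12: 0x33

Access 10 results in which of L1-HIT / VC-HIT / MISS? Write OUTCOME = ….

  [0] addr=0xed blk=59 s=3: MISS | VC []
  [1] addr=0xec blk=59 s=3: L1-HIT | VC []
  [2] addr=0x2c blk=11 s=3: MISS | VC [59]
  [3] addr=0xee blk=59 s=3: VC-HIT | VC [11]
  [4] addr=0x27 blk=9 s=1: MISS | VC [11]
  [5] addr=0x27 blk=9 s=1: L1-HIT | VC [11]
  [6] addr=0xec blk=59 s=3: L1-HIT | VC [11]
  [7] addr=0x23 blk=8 s=0: MISS | VC [11]
  [8] addr=0x26 blk=9 s=1: L1-HIT | VC [11]
  [9] addr=0x84 blk=33 s=1: MISS | VC [11, 9]
  [10] addr=0x32 blk=12 s=4: MISS | VC [11, 9]
  [11] addr=0x53 blk=20 s=4: MISS | VC [11, 9, 12]
  [12] addr=0x33 blk=12 s=4: VC-HIT | VC [11, 9, 20]

OUTCOME = MISS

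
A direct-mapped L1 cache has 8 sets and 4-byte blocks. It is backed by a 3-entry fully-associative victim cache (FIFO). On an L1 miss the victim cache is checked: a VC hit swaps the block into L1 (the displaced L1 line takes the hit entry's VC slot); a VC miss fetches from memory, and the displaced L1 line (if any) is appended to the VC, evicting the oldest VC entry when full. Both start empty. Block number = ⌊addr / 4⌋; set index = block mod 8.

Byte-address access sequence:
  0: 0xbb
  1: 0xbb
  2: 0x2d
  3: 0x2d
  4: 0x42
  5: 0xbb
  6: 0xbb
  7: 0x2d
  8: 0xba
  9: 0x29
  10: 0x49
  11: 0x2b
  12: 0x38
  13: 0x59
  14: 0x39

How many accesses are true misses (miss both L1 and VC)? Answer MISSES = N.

MISSES = 7

#0 0xbb→b46/s6 MISS; vc=[]
#1 0xbb→b46/s6 L1-HIT; vc=[]
#2 0x2d→b11/s3 MISS; vc=[]
#3 0x2d→b11/s3 L1-HIT; vc=[]
#4 0x42→b16/s0 MISS; vc=[]
#5 0xbb→b46/s6 L1-HIT; vc=[]
#6 0xbb→b46/s6 L1-HIT; vc=[]
#7 0x2d→b11/s3 L1-HIT; vc=[]
#8 0xba→b46/s6 L1-HIT; vc=[]
#9 0x29→b10/s2 MISS; vc=[]
#10 0x49→b18/s2 MISS; vc=[10]
#11 0x2b→b10/s2 VC-HIT; vc=[18]
#12 0x38→b14/s6 MISS; vc=[18,46]
#13 0x59→b22/s6 MISS; vc=[18,46,14]
#14 0x39→b14/s6 VC-HIT; vc=[18,46,22]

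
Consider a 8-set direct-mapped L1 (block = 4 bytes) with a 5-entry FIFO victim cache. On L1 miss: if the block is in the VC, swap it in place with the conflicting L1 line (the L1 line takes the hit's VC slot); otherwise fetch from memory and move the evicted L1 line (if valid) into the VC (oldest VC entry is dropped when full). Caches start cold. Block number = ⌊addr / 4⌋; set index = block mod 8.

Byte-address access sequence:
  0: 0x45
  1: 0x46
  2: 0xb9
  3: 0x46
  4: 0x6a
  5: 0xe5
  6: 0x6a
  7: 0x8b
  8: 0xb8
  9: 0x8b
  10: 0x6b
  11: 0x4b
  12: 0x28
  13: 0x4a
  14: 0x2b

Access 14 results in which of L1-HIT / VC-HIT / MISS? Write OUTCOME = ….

#0 0x45→b17/s1 MISS; vc=[]
#1 0x46→b17/s1 L1-HIT; vc=[]
#2 0xb9→b46/s6 MISS; vc=[]
#3 0x46→b17/s1 L1-HIT; vc=[]
#4 0x6a→b26/s2 MISS; vc=[]
#5 0xe5→b57/s1 MISS; vc=[17]
#6 0x6a→b26/s2 L1-HIT; vc=[17]
#7 0x8b→b34/s2 MISS; vc=[17,26]
#8 0xb8→b46/s6 L1-HIT; vc=[17,26]
#9 0x8b→b34/s2 L1-HIT; vc=[17,26]
#10 0x6b→b26/s2 VC-HIT; vc=[17,34]
#11 0x4b→b18/s2 MISS; vc=[17,34,26]
#12 0x28→b10/s2 MISS; vc=[17,34,26,18]
#13 0x4a→b18/s2 VC-HIT; vc=[17,34,26,10]
#14 0x2b→b10/s2 VC-HIT; vc=[17,34,26,18]

OUTCOME = VC-HIT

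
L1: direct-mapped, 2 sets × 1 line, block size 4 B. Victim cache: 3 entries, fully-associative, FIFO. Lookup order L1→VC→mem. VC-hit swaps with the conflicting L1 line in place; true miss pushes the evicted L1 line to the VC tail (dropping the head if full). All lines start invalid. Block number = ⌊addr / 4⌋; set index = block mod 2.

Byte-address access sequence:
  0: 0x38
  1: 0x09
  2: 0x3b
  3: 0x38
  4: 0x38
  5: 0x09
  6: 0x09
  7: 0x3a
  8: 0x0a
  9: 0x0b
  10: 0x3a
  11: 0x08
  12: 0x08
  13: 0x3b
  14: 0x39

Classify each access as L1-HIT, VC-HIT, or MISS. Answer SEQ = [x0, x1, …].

SEQ = [MISS, MISS, VC-HIT, L1-HIT, L1-HIT, VC-HIT, L1-HIT, VC-HIT, VC-HIT, L1-HIT, VC-HIT, VC-HIT, L1-HIT, VC-HIT, L1-HIT]

  [0] addr=0x38 blk=14 s=0: MISS | VC []
  [1] addr=0x9 blk=2 s=0: MISS | VC [14]
  [2] addr=0x3b blk=14 s=0: VC-HIT | VC [2]
  [3] addr=0x38 blk=14 s=0: L1-HIT | VC [2]
  [4] addr=0x38 blk=14 s=0: L1-HIT | VC [2]
  [5] addr=0x9 blk=2 s=0: VC-HIT | VC [14]
  [6] addr=0x9 blk=2 s=0: L1-HIT | VC [14]
  [7] addr=0x3a blk=14 s=0: VC-HIT | VC [2]
  [8] addr=0xa blk=2 s=0: VC-HIT | VC [14]
  [9] addr=0xb blk=2 s=0: L1-HIT | VC [14]
  [10] addr=0x3a blk=14 s=0: VC-HIT | VC [2]
  [11] addr=0x8 blk=2 s=0: VC-HIT | VC [14]
  [12] addr=0x8 blk=2 s=0: L1-HIT | VC [14]
  [13] addr=0x3b blk=14 s=0: VC-HIT | VC [2]
  [14] addr=0x39 blk=14 s=0: L1-HIT | VC [2]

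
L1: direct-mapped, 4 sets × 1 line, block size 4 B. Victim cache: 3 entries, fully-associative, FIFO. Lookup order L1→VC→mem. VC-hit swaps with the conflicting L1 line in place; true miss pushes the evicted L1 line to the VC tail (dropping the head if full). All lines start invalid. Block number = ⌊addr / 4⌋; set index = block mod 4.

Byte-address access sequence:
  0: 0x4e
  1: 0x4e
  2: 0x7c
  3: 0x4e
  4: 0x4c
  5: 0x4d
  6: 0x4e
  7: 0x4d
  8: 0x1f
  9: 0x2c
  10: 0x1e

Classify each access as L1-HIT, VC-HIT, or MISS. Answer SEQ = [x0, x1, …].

#0 0x4e→b19/s3 MISS; vc=[]
#1 0x4e→b19/s3 L1-HIT; vc=[]
#2 0x7c→b31/s3 MISS; vc=[19]
#3 0x4e→b19/s3 VC-HIT; vc=[31]
#4 0x4c→b19/s3 L1-HIT; vc=[31]
#5 0x4d→b19/s3 L1-HIT; vc=[31]
#6 0x4e→b19/s3 L1-HIT; vc=[31]
#7 0x4d→b19/s3 L1-HIT; vc=[31]
#8 0x1f→b7/s3 MISS; vc=[31,19]
#9 0x2c→b11/s3 MISS; vc=[31,19,7]
#10 0x1e→b7/s3 VC-HIT; vc=[31,19,11]

SEQ = [MISS, L1-HIT, MISS, VC-HIT, L1-HIT, L1-HIT, L1-HIT, L1-HIT, MISS, MISS, VC-HIT]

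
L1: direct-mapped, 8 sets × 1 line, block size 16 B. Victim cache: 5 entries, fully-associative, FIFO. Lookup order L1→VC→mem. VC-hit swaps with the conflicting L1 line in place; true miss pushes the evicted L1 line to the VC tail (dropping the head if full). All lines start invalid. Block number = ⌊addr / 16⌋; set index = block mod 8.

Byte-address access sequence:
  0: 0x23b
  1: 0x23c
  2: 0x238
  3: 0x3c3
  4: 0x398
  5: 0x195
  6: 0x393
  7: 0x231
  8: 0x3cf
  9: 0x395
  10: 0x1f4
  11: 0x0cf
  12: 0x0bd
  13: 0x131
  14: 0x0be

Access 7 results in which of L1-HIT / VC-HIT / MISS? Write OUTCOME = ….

OUTCOME = L1-HIT

0: 0x23b (blk 35, set 3) → MISS  vc=[]
1: 0x23c (blk 35, set 3) → L1-HIT  vc=[]
2: 0x238 (blk 35, set 3) → L1-HIT  vc=[]
3: 0x3c3 (blk 60, set 4) → MISS  vc=[]
4: 0x398 (blk 57, set 1) → MISS  vc=[]
5: 0x195 (blk 25, set 1) → MISS  vc=[57]
6: 0x393 (blk 57, set 1) → VC-HIT  vc=[25]
7: 0x231 (blk 35, set 3) → L1-HIT  vc=[25]
8: 0x3cf (blk 60, set 4) → L1-HIT  vc=[25]
9: 0x395 (blk 57, set 1) → L1-HIT  vc=[25]
10: 0x1f4 (blk 31, set 7) → MISS  vc=[25]
11: 0xcf (blk 12, set 4) → MISS  vc=[25, 60]
12: 0xbd (blk 11, set 3) → MISS  vc=[25, 60, 35]
13: 0x131 (blk 19, set 3) → MISS  vc=[25, 60, 35, 11]
14: 0xbe (blk 11, set 3) → VC-HIT  vc=[25, 60, 35, 19]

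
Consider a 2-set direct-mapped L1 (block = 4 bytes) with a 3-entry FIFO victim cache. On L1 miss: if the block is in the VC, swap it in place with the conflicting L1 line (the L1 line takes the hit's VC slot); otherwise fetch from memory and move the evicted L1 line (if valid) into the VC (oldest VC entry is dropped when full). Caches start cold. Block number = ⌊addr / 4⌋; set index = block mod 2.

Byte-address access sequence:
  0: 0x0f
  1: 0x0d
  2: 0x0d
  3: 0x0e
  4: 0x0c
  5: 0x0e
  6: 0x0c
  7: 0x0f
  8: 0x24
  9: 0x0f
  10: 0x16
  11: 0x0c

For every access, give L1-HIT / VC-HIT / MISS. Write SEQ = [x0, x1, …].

SEQ = [MISS, L1-HIT, L1-HIT, L1-HIT, L1-HIT, L1-HIT, L1-HIT, L1-HIT, MISS, VC-HIT, MISS, VC-HIT]

  [0] addr=0xf blk=3 s=1: MISS | VC []
  [1] addr=0xd blk=3 s=1: L1-HIT | VC []
  [2] addr=0xd blk=3 s=1: L1-HIT | VC []
  [3] addr=0xe blk=3 s=1: L1-HIT | VC []
  [4] addr=0xc blk=3 s=1: L1-HIT | VC []
  [5] addr=0xe blk=3 s=1: L1-HIT | VC []
  [6] addr=0xc blk=3 s=1: L1-HIT | VC []
  [7] addr=0xf blk=3 s=1: L1-HIT | VC []
  [8] addr=0x24 blk=9 s=1: MISS | VC [3]
  [9] addr=0xf blk=3 s=1: VC-HIT | VC [9]
  [10] addr=0x16 blk=5 s=1: MISS | VC [9, 3]
  [11] addr=0xc blk=3 s=1: VC-HIT | VC [9, 5]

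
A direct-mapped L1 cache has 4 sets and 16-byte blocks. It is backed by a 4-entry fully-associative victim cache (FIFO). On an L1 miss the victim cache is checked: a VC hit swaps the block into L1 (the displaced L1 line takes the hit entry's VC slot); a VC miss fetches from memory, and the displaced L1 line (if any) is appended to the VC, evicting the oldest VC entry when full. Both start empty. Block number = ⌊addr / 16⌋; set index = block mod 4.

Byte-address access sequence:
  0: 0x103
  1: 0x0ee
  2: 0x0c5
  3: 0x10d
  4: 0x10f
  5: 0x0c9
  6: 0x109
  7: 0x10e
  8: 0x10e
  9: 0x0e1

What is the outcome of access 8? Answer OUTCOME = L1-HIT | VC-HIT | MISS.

OUTCOME = L1-HIT

0: 0x103 (blk 16, set 0) → MISS  vc=[]
1: 0xee (blk 14, set 2) → MISS  vc=[]
2: 0xc5 (blk 12, set 0) → MISS  vc=[16]
3: 0x10d (blk 16, set 0) → VC-HIT  vc=[12]
4: 0x10f (blk 16, set 0) → L1-HIT  vc=[12]
5: 0xc9 (blk 12, set 0) → VC-HIT  vc=[16]
6: 0x109 (blk 16, set 0) → VC-HIT  vc=[12]
7: 0x10e (blk 16, set 0) → L1-HIT  vc=[12]
8: 0x10e (blk 16, set 0) → L1-HIT  vc=[12]
9: 0xe1 (blk 14, set 2) → L1-HIT  vc=[12]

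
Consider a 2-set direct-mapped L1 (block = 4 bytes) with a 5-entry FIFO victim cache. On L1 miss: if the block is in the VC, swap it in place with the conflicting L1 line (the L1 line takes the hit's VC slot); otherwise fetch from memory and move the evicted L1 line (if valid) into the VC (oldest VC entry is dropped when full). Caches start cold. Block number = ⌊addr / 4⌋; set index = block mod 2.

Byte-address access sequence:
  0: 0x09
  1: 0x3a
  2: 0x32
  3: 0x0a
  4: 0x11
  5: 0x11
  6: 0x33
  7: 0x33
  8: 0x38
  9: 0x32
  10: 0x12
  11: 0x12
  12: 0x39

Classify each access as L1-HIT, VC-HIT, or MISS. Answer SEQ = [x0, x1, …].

SEQ = [MISS, MISS, MISS, VC-HIT, MISS, L1-HIT, VC-HIT, L1-HIT, VC-HIT, VC-HIT, VC-HIT, L1-HIT, VC-HIT]

0: 0x9 (blk 2, set 0) → MISS  vc=[]
1: 0x3a (blk 14, set 0) → MISS  vc=[2]
2: 0x32 (blk 12, set 0) → MISS  vc=[2, 14]
3: 0xa (blk 2, set 0) → VC-HIT  vc=[12, 14]
4: 0x11 (blk 4, set 0) → MISS  vc=[12, 14, 2]
5: 0x11 (blk 4, set 0) → L1-HIT  vc=[12, 14, 2]
6: 0x33 (blk 12, set 0) → VC-HIT  vc=[4, 14, 2]
7: 0x33 (blk 12, set 0) → L1-HIT  vc=[4, 14, 2]
8: 0x38 (blk 14, set 0) → VC-HIT  vc=[4, 12, 2]
9: 0x32 (blk 12, set 0) → VC-HIT  vc=[4, 14, 2]
10: 0x12 (blk 4, set 0) → VC-HIT  vc=[12, 14, 2]
11: 0x12 (blk 4, set 0) → L1-HIT  vc=[12, 14, 2]
12: 0x39 (blk 14, set 0) → VC-HIT  vc=[12, 4, 2]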